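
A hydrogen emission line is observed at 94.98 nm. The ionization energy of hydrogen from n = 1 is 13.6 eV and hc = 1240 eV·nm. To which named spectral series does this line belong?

Lyman

ΔE = 1240/94.98 = 13.06 eV.
This matches 13.6 × (1/1² − 1/5²), so n_f = 1: the Lyman series.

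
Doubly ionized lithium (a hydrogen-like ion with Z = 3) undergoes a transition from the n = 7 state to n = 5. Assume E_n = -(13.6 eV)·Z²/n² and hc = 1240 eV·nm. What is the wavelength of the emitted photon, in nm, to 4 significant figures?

517.1 nm

For Z = 3 the level energies scale as Z², so the effective Rydberg energy is 13.6 × 9 = 122.4 eV.
ΔE = 122.4 × (1/5² − 1/7²) = 122.4 × 0.01959 = 2.398 eV.
λ = hc/ΔE = 1240 / 2.398 = 517.1 nm.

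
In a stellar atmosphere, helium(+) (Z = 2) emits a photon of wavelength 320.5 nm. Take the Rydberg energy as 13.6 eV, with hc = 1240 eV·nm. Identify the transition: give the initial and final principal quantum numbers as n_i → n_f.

The photon energy is ΔE = hc/λ = 1240 / 320.5 = 3.869 eV.
With Z = 2, ΔE = 54.40 × (1/n_f² − 1/n_i²), so 1/n_f² − 1/n_i² = 0.07112.
Trying n_f = 3 gives 1/n_i² = 0.03999, i.e. n_i ≈ 5; this pair matches.

n_i = 5, n_f = 3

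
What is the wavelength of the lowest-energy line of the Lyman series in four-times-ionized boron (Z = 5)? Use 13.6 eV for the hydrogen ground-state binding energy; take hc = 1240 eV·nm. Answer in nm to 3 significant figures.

4.86 nm

The Lyman series terminates on n_f = 1; the first line has n_i = 1+1 = 2.
ΔE = 340.0 × (1/1² − 1/2²) = 255.0 eV.
λ = 1240 / 255.0 = 4.86 nm.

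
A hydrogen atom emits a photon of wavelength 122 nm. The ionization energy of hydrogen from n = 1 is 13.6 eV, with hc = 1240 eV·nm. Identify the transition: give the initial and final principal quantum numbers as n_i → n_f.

The photon energy is ΔE = hc/λ = 1240 / 122 = 10.16 eV.
With Z = 1, ΔE = 13.60 × (1/n_f² − 1/n_i²), so 1/n_f² − 1/n_i² = 0.7473.
Trying n_f = 1 gives 1/n_i² = 0.2527, i.e. n_i ≈ 2; this pair matches.

n_i = 2, n_f = 1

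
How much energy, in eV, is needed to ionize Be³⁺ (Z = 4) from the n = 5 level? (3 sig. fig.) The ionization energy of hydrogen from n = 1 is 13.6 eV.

8.70 eV

E_n = −13.6 Z²/n² = −217.6/n² eV for Z = 4.
E_5 = −217.6/25 = −8.70 eV, so ionization (to E = 0) requires 8.70 eV.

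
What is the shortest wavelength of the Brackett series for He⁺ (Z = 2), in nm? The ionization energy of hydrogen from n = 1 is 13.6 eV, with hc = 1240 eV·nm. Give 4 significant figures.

The Brackett series has lower level n_f = 4; the series limit corresponds to n_i → ∞.
ΔE_max = 13.6 × 4 / 4² = 3.400 eV.
λ_min = 1240 / 3.400 = 364.7 nm.

364.7 nm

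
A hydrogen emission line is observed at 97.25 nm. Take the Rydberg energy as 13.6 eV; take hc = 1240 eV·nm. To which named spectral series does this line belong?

Lyman

ΔE = 1240/97.25 = 12.75 eV.
This matches 13.6 × (1/1² − 1/4²), so n_f = 1: the Lyman series.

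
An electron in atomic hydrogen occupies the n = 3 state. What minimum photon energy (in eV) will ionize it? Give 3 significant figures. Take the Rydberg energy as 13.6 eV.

1.51 eV

E_3 = −13.60/9 = −1.51 eV, so ionization (to E = 0) requires 1.51 eV.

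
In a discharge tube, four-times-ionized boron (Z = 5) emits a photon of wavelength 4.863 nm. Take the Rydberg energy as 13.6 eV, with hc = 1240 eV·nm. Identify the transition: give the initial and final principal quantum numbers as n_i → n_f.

The photon energy is ΔE = hc/λ = 1240 / 4.863 = 255.0 eV.
With Z = 5, ΔE = 340.0 × (1/n_f² − 1/n_i²), so 1/n_f² − 1/n_i² = 0.7500.
Trying n_f = 1 gives 1/n_i² = 0.2500, i.e. n_i ≈ 2; this pair matches.

n_i = 2, n_f = 1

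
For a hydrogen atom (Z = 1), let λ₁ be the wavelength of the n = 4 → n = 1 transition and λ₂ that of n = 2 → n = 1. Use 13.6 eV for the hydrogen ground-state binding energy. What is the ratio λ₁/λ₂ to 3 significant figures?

λ ∝ 1/ΔE ∝ 1/(1/n_f² − 1/n_i²), and the Z² and hc factors cancel in the ratio.
λ₁/λ₂ = (1/1² − 1/2²)/(1/1² − 1/4²) = 0.7500/0.9375 = 0.800.

0.800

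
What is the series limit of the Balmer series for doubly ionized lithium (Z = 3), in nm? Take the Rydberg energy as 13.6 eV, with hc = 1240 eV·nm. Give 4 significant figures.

The Balmer series has lower level n_f = 2; the series limit corresponds to n_i → ∞.
ΔE_max = 13.6 × 9 / 2² = 30.60 eV.
λ_min = 1240 / 30.60 = 40.52 nm.

40.52 nm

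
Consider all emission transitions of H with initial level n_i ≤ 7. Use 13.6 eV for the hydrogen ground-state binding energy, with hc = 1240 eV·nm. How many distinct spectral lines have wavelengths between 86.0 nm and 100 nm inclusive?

4

Enumerate all n_i → n_f pairs with 1 ≤ n_f < n_i ≤ 7 and compute λ = 1240 / [13.6·1·(1/n_f² − 1/n_i²)].
Lines falling in [86.0, 100] nm: 7→1 (93.08 nm), 6→1 (93.78 nm), 5→1 (94.98 nm), 4→1 (97.25 nm).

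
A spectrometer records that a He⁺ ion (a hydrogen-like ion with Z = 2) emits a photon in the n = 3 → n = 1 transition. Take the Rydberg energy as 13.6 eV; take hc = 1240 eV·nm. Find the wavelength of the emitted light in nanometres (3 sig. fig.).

For Z = 2 the level energies scale as Z², so the effective Rydberg energy is 13.6 × 4 = 54.40 eV.
ΔE = 54.40 × (1/1² − 1/3²) = 54.40 × 0.8889 = 48.36 eV.
λ = hc/ΔE = 1240 / 48.36 = 25.6 nm.

25.6 nm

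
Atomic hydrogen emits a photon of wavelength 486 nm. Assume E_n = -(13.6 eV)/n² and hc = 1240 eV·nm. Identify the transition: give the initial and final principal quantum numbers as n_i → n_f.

The photon energy is ΔE = hc/λ = 1240 / 486 = 2.551 eV.
With Z = 1, ΔE = 13.60 × (1/n_f² − 1/n_i²), so 1/n_f² − 1/n_i² = 0.1876.
Trying n_f = 2 gives 1/n_i² = 0.06239, i.e. n_i ≈ 4; this pair matches.

n_i = 4, n_f = 2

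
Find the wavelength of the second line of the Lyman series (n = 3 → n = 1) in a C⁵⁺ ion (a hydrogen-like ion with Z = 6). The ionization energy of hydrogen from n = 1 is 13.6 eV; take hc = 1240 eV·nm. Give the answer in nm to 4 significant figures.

The Lyman series terminates on n_f = 1; the second line has n_i = 1+2 = 3.
ΔE = 489.6 × (1/1² − 1/3²) = 435.2 eV.
λ = 1240 / 435.2 = 2.849 nm.

2.849 nm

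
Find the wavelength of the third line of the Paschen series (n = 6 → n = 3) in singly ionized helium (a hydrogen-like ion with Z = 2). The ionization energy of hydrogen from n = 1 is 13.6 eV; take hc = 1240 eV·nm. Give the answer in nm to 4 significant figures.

273.5 nm

The Paschen series terminates on n_f = 3; the third line has n_i = 3+3 = 6.
ΔE = 54.40 × (1/3² − 1/6²) = 4.533 eV.
λ = 1240 / 4.533 = 273.5 nm.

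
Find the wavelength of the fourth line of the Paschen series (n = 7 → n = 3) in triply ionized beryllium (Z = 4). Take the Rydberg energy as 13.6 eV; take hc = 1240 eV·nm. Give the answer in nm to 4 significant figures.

The Paschen series terminates on n_f = 3; the fourth line has n_i = 3+4 = 7.
ΔE = 217.6 × (1/3² − 1/7²) = 19.74 eV.
λ = 1240 / 19.74 = 62.83 nm.

62.83 nm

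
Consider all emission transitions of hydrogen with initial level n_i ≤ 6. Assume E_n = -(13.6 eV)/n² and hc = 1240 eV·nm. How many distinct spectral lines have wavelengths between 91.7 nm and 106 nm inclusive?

4

Enumerate all n_i → n_f pairs with 1 ≤ n_f < n_i ≤ 6 and compute λ = 1240 / [13.6·1·(1/n_f² − 1/n_i²)].
Lines falling in [91.7, 106] nm: 6→1 (93.78 nm), 5→1 (94.98 nm), 4→1 (97.25 nm), 3→1 (102.6 nm).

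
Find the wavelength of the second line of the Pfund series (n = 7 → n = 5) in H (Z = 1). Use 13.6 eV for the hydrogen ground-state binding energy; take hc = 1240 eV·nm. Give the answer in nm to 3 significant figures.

The Pfund series terminates on n_f = 5; the second line has n_i = 5+2 = 7.
ΔE = 13.60 × (1/5² − 1/7²) = 0.2664 eV.
λ = 1240 / 0.2664 = 4650 nm.

4650 nm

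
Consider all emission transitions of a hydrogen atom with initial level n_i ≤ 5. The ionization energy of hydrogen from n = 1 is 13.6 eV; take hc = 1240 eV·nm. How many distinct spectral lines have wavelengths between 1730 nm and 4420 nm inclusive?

2

Enumerate all n_i → n_f pairs with 1 ≤ n_f < n_i ≤ 5 and compute λ = 1240 / [13.6·1·(1/n_f² − 1/n_i²)].
Lines falling in [1730, 4420] nm: 4→3 (1876 nm), 5→4 (4052 nm).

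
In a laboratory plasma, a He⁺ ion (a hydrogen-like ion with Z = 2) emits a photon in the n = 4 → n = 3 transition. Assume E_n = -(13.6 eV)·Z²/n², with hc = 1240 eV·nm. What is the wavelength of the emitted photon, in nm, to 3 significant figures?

For Z = 2 the level energies scale as Z², so the effective Rydberg energy is 13.6 × 4 = 54.40 eV.
ΔE = 54.40 × (1/3² − 1/4²) = 54.40 × 0.04861 = 2.644 eV.
λ = hc/ΔE = 1240 / 2.644 = 469 nm.

469 nm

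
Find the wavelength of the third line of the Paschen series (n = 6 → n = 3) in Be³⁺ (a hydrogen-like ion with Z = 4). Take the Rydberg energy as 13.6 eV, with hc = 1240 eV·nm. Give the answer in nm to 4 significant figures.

68.38 nm

The Paschen series terminates on n_f = 3; the third line has n_i = 3+3 = 6.
ΔE = 217.6 × (1/3² − 1/6²) = 18.13 eV.
λ = 1240 / 18.13 = 68.38 nm.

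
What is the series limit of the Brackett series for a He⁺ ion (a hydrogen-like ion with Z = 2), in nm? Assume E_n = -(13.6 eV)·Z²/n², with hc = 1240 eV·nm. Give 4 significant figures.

364.7 nm

The Brackett series has lower level n_f = 4; the series limit corresponds to n_i → ∞.
ΔE_max = 13.6 × 4 / 4² = 3.400 eV.
λ_min = 1240 / 3.400 = 364.7 nm.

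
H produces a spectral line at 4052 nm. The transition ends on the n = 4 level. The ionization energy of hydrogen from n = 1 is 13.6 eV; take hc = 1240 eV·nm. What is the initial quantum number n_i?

n_i = 5

The photon energy is ΔE = hc/λ = 1240 / 4052 = 0.3060 eV.
With Z = 1, ΔE = 13.60 × (1/n_f² − 1/n_i²), so 1/n_f² − 1/n_i² = 0.02250.
With n_f = 4: 1/n_i² = 1/16 − 0.02250 = 0.04000, so n_i ≈ 5.00.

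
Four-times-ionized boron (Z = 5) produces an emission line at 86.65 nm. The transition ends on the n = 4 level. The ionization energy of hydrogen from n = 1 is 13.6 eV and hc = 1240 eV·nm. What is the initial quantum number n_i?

n_i = 7

The photon energy is ΔE = hc/λ = 1240 / 86.65 = 14.31 eV.
With Z = 5, ΔE = 340.0 × (1/n_f² − 1/n_i²), so 1/n_f² − 1/n_i² = 0.04209.
With n_f = 4: 1/n_i² = 1/16 − 0.04209 = 0.02041, so n_i ≈ 7.00.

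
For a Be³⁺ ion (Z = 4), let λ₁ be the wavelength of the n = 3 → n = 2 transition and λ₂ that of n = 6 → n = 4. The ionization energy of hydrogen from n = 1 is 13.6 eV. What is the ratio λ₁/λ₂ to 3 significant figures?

0.250

λ ∝ 1/ΔE ∝ 1/(1/n_f² − 1/n_i²), and the Z² and hc factors cancel in the ratio.
λ₁/λ₂ = (1/4² − 1/6²)/(1/2² − 1/3²) = 0.03472/0.1389 = 0.250.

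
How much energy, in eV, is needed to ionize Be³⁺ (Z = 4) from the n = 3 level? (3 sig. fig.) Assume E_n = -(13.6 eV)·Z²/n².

24.2 eV

E_n = −13.6 Z²/n² = −217.6/n² eV for Z = 4.
E_3 = −217.6/9 = −24.2 eV, so ionization (to E = 0) requires 24.2 eV.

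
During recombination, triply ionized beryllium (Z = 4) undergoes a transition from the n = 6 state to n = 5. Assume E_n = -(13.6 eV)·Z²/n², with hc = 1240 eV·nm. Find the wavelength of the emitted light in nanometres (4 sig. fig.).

466.2 nm

For Z = 4 the level energies scale as Z², so the effective Rydberg energy is 13.6 × 16 = 217.6 eV.
ΔE = 217.6 × (1/5² − 1/6²) = 217.6 × 0.01222 = 2.660 eV.
λ = hc/ΔE = 1240 / 2.660 = 466.2 nm.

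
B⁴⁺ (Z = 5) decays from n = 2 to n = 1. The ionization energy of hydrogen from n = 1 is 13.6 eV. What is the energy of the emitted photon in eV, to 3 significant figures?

255 eV

The Bohr energies scale as Z², so for Z = 5: E_n = −340.0/n² eV.
E_2 = −340.0/4 = −85.00 eV and E_1 = −340.0/1 = −340.0 eV.
The photon energy is |E_2 − E_1| = 255 eV.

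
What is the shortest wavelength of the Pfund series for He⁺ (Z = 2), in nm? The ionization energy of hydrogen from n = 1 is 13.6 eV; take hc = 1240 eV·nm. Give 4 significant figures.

569.9 nm

The Pfund series has lower level n_f = 5; the series limit corresponds to n_i → ∞.
ΔE_max = 13.6 × 4 / 5² = 2.176 eV.
λ_min = 1240 / 2.176 = 569.9 nm.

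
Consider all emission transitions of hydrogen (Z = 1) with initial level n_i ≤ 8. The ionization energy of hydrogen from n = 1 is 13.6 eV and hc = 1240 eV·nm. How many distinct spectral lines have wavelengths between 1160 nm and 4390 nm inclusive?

7

Enumerate all n_i → n_f pairs with 1 ≤ n_f < n_i ≤ 8 and compute λ = 1240 / [13.6·1·(1/n_f² − 1/n_i²)].
Lines falling in [1160, 4390] nm: 5→3 (1282 nm), 4→3 (1876 nm), 8→4 (1945 nm), 7→4 (2166 nm), 6→4 (2626 nm), 8→5 (3741 nm), 5→4 (4052 nm).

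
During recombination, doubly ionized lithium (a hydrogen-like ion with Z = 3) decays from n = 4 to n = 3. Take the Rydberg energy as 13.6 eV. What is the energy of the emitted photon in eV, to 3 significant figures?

5.95 eV

The Bohr energies scale as Z², so for Z = 3: E_n = −122.4/n² eV.
E_4 = −122.4/16 = −7.650 eV and E_3 = −122.4/9 = −13.60 eV.
The photon energy is |E_4 − E_3| = 5.95 eV.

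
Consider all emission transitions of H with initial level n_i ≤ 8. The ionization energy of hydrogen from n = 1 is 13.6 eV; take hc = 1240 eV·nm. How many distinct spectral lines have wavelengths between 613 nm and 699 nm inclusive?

Enumerate all n_i → n_f pairs with 1 ≤ n_f < n_i ≤ 8 and compute λ = 1240 / [13.6·1·(1/n_f² − 1/n_i²)].
Lines falling in [613, 699] nm: 3→2 (656.5 nm).

1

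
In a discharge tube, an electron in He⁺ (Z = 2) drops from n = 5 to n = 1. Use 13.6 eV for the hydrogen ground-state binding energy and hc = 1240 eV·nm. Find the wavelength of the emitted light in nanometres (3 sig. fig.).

23.7 nm

For Z = 2 the level energies scale as Z², so the effective Rydberg energy is 13.6 × 4 = 54.40 eV.
ΔE = 54.40 × (1/1² − 1/5²) = 54.40 × 0.9600 = 52.22 eV.
λ = hc/ΔE = 1240 / 52.22 = 23.7 nm.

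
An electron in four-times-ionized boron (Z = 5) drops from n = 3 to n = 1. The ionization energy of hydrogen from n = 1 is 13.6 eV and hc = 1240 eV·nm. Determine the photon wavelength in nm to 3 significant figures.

For Z = 5 the level energies scale as Z², so the effective Rydberg energy is 13.6 × 25 = 340.0 eV.
ΔE = 340.0 × (1/1² − 1/3²) = 340.0 × 0.8889 = 302.2 eV.
λ = hc/ΔE = 1240 / 302.2 = 4.10 nm.

4.10 nm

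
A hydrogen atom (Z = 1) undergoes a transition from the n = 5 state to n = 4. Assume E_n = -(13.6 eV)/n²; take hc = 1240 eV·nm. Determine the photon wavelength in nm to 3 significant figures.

4050 nm

ΔE = 13.60 × (1/4² − 1/5²) = 13.60 × 0.02250 = 0.3060 eV.
λ = hc/ΔE = 1240 / 0.3060 = 4050 nm.
This line belongs to the Brackett series.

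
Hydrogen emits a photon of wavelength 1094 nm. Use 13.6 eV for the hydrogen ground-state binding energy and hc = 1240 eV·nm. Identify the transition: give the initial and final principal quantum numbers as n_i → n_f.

n_i = 6, n_f = 3

The photon energy is ΔE = hc/λ = 1240 / 1094 = 1.133 eV.
With Z = 1, ΔE = 13.60 × (1/n_f² − 1/n_i²), so 1/n_f² − 1/n_i² = 0.08334.
Trying n_f = 3 gives 1/n_i² = 0.02777, i.e. n_i ≈ 6; this pair matches.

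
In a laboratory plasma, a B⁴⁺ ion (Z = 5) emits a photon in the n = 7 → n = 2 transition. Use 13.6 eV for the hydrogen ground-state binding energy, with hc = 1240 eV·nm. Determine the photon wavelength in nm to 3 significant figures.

For Z = 5 the level energies scale as Z², so the effective Rydberg energy is 13.6 × 25 = 340.0 eV.
ΔE = 340.0 × (1/2² − 1/7²) = 340.0 × 0.2296 = 78.06 eV.
λ = hc/ΔE = 1240 / 78.06 = 15.9 nm.

15.9 nm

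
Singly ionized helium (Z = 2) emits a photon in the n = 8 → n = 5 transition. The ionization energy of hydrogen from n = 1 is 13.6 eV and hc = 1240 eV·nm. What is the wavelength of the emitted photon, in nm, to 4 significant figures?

For Z = 2 the level energies scale as Z², so the effective Rydberg energy is 13.6 × 4 = 54.40 eV.
ΔE = 54.40 × (1/5² − 1/8²) = 54.40 × 0.02438 = 1.326 eV.
λ = hc/ΔE = 1240 / 1.326 = 935.1 nm.

935.1 nm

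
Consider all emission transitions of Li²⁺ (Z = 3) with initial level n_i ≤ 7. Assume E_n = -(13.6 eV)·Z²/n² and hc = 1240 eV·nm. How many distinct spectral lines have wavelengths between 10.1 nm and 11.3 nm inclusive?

Enumerate all n_i → n_f pairs with 1 ≤ n_f < n_i ≤ 7 and compute λ = 1240 / [13.6·9·(1/n_f² − 1/n_i²)].
Lines falling in [10.1, 11.3] nm: 7→1 (10.34 nm), 6→1 (10.42 nm), 5→1 (10.55 nm), 4→1 (10.81 nm).

4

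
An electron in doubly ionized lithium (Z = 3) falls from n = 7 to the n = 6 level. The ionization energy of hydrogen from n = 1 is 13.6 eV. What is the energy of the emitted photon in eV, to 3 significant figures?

0.902 eV

The Bohr energies scale as Z², so for Z = 3: E_n = −122.4/n² eV.
E_7 = −122.4/49 = −2.498 eV and E_6 = −122.4/36 = −3.400 eV.
The photon energy is |E_7 − E_6| = 0.902 eV.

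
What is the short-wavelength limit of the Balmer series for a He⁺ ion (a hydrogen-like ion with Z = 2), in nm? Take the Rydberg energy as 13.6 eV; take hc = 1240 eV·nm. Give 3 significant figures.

The Balmer series has lower level n_f = 2; the series limit corresponds to n_i → ∞.
ΔE_max = 13.6 × 4 / 2² = 13.60 eV.
λ_min = 1240 / 13.60 = 91.2 nm.

91.2 nm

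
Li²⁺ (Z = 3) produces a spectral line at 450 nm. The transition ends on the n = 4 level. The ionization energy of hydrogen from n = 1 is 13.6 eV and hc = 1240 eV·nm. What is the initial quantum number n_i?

n_i = 5

The photon energy is ΔE = hc/λ = 1240 / 450 = 2.756 eV.
With Z = 3, ΔE = 122.4 × (1/n_f² − 1/n_i²), so 1/n_f² − 1/n_i² = 0.02251.
With n_f = 4: 1/n_i² = 1/16 − 0.02251 = 0.03999, so n_i ≈ 5.00.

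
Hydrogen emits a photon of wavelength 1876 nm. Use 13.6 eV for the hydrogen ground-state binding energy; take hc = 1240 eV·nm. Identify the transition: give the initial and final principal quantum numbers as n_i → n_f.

n_i = 4, n_f = 3

The photon energy is ΔE = hc/λ = 1240 / 1876 = 0.6610 eV.
With Z = 1, ΔE = 13.60 × (1/n_f² − 1/n_i²), so 1/n_f² − 1/n_i² = 0.04860.
Trying n_f = 3 gives 1/n_i² = 0.06251, i.e. n_i ≈ 4; this pair matches.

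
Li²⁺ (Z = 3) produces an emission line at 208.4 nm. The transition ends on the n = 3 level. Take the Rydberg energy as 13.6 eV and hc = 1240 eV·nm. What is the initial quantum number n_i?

n_i = 4

The photon energy is ΔE = hc/λ = 1240 / 208.4 = 5.950 eV.
With Z = 3, ΔE = 122.4 × (1/n_f² − 1/n_i²), so 1/n_f² − 1/n_i² = 0.04861.
With n_f = 3: 1/n_i² = 1/9 − 0.04861 = 0.06250, so n_i ≈ 4.00.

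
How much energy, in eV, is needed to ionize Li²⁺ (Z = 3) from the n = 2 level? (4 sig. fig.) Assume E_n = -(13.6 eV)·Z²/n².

E_n = −13.6 Z²/n² = −122.4/n² eV for Z = 3.
E_2 = −122.4/4 = −30.60 eV, so ionization (to E = 0) requires 30.60 eV.

30.60 eV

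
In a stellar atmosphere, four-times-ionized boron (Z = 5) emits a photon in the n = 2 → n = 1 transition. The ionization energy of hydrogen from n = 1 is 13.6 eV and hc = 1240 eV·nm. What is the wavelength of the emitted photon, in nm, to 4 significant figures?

For Z = 5 the level energies scale as Z², so the effective Rydberg energy is 13.6 × 25 = 340.0 eV.
ΔE = 340.0 × (1/1² − 1/2²) = 340.0 × 0.7500 = 255.0 eV.
λ = hc/ΔE = 1240 / 255.0 = 4.863 nm.

4.863 nm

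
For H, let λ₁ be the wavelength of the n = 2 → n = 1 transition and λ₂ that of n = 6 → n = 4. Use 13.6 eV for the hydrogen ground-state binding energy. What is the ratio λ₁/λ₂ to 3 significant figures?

λ ∝ 1/ΔE ∝ 1/(1/n_f² − 1/n_i²), and the Z² and hc factors cancel in the ratio.
λ₁/λ₂ = (1/4² − 1/6²)/(1/1² − 1/2²) = 0.03472/0.7500 = 0.0463.

0.0463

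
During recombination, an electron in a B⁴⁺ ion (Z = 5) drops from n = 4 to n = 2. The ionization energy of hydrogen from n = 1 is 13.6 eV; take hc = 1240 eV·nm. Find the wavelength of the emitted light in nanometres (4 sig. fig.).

19.45 nm

For Z = 5 the level energies scale as Z², so the effective Rydberg energy is 13.6 × 25 = 340.0 eV.
ΔE = 340.0 × (1/2² − 1/4²) = 340.0 × 0.1875 = 63.75 eV.
λ = hc/ΔE = 1240 / 63.75 = 19.45 nm.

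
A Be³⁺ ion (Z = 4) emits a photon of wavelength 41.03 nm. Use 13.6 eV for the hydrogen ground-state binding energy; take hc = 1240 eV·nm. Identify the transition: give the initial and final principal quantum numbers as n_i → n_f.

The photon energy is ΔE = hc/λ = 1240 / 41.03 = 30.22 eV.
With Z = 4, ΔE = 217.6 × (1/n_f² − 1/n_i²), so 1/n_f² − 1/n_i² = 0.1389.
Trying n_f = 2 gives 1/n_i² = 0.1111, i.e. n_i ≈ 3; this pair matches.

n_i = 3, n_f = 2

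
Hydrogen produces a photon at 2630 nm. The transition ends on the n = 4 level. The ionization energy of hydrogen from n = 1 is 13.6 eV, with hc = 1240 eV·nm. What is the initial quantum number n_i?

n_i = 6

The photon energy is ΔE = hc/λ = 1240 / 2630 = 0.4715 eV.
With Z = 1, ΔE = 13.60 × (1/n_f² − 1/n_i²), so 1/n_f² − 1/n_i² = 0.03467.
With n_f = 4: 1/n_i² = 1/16 − 0.03467 = 0.02783, so n_i ≈ 5.99.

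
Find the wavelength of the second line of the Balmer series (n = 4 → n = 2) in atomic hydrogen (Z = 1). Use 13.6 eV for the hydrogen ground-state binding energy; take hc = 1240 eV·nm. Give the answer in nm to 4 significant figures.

The Balmer series terminates on n_f = 2; the second line has n_i = 2+2 = 4.
ΔE = 13.60 × (1/2² − 1/4²) = 2.550 eV.
λ = 1240 / 2.550 = 486.3 nm.

486.3 nm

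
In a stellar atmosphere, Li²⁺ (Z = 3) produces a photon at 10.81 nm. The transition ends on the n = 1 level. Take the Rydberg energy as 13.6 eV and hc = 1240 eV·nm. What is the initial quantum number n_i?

The photon energy is ΔE = hc/λ = 1240 / 10.81 = 114.7 eV.
With Z = 3, ΔE = 122.4 × (1/n_f² − 1/n_i²), so 1/n_f² − 1/n_i² = 0.9372.
With n_f = 1: 1/n_i² = 1/1 − 0.9372 = 0.06284, so n_i ≈ 3.99.

n_i = 4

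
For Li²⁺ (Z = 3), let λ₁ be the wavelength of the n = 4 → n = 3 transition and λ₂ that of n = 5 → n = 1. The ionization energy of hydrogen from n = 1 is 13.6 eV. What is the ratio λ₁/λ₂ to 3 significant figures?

19.7

λ ∝ 1/ΔE ∝ 1/(1/n_f² − 1/n_i²), and the Z² and hc factors cancel in the ratio.
λ₁/λ₂ = (1/1² − 1/5²)/(1/3² − 1/4²) = 0.9600/0.04861 = 19.7.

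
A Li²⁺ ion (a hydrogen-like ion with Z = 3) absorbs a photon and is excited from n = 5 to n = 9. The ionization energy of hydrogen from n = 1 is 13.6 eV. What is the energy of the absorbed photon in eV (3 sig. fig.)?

3.38 eV

The Bohr energies scale as Z², so for Z = 3: E_n = −122.4/n² eV.
E_9 = −122.4/81 = −1.511 eV and E_5 = −122.4/25 = −4.896 eV.
The photon energy is |E_9 − E_5| = 3.38 eV.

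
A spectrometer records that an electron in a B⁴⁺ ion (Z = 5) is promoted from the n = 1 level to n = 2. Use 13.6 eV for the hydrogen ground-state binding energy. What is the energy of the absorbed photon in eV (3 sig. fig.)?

255 eV

The Bohr energies scale as Z², so for Z = 5: E_n = −340.0/n² eV.
E_2 = −340.0/4 = −85.00 eV and E_1 = −340.0/1 = −340.0 eV.
The photon energy is |E_2 − E_1| = 255 eV.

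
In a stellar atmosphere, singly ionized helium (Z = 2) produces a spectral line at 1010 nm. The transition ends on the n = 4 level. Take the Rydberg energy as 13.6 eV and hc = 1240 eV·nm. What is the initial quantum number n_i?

n_i = 5

The photon energy is ΔE = hc/λ = 1240 / 1010 = 1.228 eV.
With Z = 2, ΔE = 54.40 × (1/n_f² − 1/n_i²), so 1/n_f² − 1/n_i² = 0.02257.
With n_f = 4: 1/n_i² = 1/16 − 0.02257 = 0.03993, so n_i ≈ 5.00.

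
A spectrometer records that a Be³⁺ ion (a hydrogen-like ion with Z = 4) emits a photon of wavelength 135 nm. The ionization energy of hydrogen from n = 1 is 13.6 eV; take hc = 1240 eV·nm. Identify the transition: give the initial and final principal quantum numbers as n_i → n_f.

The photon energy is ΔE = hc/λ = 1240 / 135 = 9.185 eV.
With Z = 4, ΔE = 217.6 × (1/n_f² − 1/n_i²), so 1/n_f² − 1/n_i² = 0.04221.
Trying n_f = 4 gives 1/n_i² = 0.02029, i.e. n_i ≈ 7; this pair matches.

n_i = 7, n_f = 4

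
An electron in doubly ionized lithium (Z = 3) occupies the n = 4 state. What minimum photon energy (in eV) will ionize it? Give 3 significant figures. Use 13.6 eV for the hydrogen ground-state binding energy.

E_n = −13.6 Z²/n² = −122.4/n² eV for Z = 3.
E_4 = −122.4/16 = −7.65 eV, so ionization (to E = 0) requires 7.65 eV.

7.65 eV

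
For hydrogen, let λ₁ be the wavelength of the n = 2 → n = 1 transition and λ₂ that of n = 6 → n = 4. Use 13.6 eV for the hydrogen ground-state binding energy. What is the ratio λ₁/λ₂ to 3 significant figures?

0.0463

λ ∝ 1/ΔE ∝ 1/(1/n_f² − 1/n_i²), and the Z² and hc factors cancel in the ratio.
λ₁/λ₂ = (1/4² − 1/6²)/(1/1² − 1/2²) = 0.03472/0.7500 = 0.0463.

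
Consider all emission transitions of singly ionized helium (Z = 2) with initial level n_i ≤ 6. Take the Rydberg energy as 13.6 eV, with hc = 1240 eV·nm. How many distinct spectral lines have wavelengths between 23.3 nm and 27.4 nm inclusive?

4

Enumerate all n_i → n_f pairs with 1 ≤ n_f < n_i ≤ 6 and compute λ = 1240 / [13.6·4·(1/n_f² − 1/n_i²)].
Lines falling in [23.3, 27.4] nm: 6→1 (23.45 nm), 5→1 (23.74 nm), 4→1 (24.31 nm), 3→1 (25.64 nm).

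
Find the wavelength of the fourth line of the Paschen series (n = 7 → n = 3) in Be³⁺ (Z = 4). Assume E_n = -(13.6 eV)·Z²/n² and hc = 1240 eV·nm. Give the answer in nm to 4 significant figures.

62.83 nm

The Paschen series terminates on n_f = 3; the fourth line has n_i = 3+4 = 7.
ΔE = 217.6 × (1/3² − 1/7²) = 19.74 eV.
λ = 1240 / 19.74 = 62.83 nm.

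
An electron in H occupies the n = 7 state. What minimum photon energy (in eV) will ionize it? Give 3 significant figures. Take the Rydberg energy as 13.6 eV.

0.278 eV

E_7 = −13.60/49 = −0.278 eV, so ionization (to E = 0) requires 0.278 eV.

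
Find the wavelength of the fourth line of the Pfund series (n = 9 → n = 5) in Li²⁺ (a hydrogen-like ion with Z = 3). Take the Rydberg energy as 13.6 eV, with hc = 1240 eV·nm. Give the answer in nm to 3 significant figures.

The Pfund series terminates on n_f = 5; the fourth line has n_i = 5+4 = 9.
ΔE = 122.4 × (1/5² − 1/9²) = 3.385 eV.
λ = 1240 / 3.385 = 366 nm.

366 nm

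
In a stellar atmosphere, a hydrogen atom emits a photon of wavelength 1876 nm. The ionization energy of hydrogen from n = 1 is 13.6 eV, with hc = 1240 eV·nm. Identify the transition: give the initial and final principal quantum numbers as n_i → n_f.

The photon energy is ΔE = hc/λ = 1240 / 1876 = 0.6610 eV.
With Z = 1, ΔE = 13.60 × (1/n_f² − 1/n_i²), so 1/n_f² − 1/n_i² = 0.04860.
Trying n_f = 3 gives 1/n_i² = 0.06251, i.e. n_i ≈ 4; this pair matches.

n_i = 4, n_f = 3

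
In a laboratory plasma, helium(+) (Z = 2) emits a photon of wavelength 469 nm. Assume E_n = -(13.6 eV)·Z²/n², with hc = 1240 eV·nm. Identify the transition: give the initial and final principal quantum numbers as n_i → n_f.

The photon energy is ΔE = hc/λ = 1240 / 469 = 2.644 eV.
With Z = 2, ΔE = 54.40 × (1/n_f² − 1/n_i²), so 1/n_f² − 1/n_i² = 0.04860.
Trying n_f = 3 gives 1/n_i² = 0.06251, i.e. n_i ≈ 4; this pair matches.

n_i = 4, n_f = 3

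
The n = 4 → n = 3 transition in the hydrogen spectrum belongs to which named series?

The series is set by the lower level: n_f = 3 is the Paschen series.

Paschen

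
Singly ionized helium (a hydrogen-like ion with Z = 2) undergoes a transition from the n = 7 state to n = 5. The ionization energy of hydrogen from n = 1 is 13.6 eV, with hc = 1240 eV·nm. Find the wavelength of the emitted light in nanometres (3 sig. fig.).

1160 nm

For Z = 2 the level energies scale as Z², so the effective Rydberg energy is 13.6 × 4 = 54.40 eV.
ΔE = 54.40 × (1/5² − 1/7²) = 54.40 × 0.01959 = 1.066 eV.
λ = hc/ΔE = 1240 / 1.066 = 1160 nm.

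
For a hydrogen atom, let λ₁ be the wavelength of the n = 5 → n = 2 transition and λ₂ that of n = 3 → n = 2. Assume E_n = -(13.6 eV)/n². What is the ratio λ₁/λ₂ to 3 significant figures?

λ ∝ 1/ΔE ∝ 1/(1/n_f² − 1/n_i²), and the Z² and hc factors cancel in the ratio.
λ₁/λ₂ = (1/2² − 1/3²)/(1/2² − 1/5²) = 0.1389/0.2100 = 0.661.

0.661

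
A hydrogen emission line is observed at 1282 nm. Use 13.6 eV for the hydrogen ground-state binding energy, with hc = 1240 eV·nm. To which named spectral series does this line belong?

Paschen

ΔE = 1240/1282 = 0.9672 eV.
This matches 13.6 × (1/3² − 1/5²), so n_f = 3: the Paschen series.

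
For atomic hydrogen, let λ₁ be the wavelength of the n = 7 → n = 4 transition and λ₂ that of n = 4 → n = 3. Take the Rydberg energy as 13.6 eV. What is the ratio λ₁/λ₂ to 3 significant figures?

1.15

λ ∝ 1/ΔE ∝ 1/(1/n_f² − 1/n_i²), and the Z² and hc factors cancel in the ratio.
λ₁/λ₂ = (1/3² − 1/4²)/(1/4² − 1/7²) = 0.04861/0.04209 = 1.15.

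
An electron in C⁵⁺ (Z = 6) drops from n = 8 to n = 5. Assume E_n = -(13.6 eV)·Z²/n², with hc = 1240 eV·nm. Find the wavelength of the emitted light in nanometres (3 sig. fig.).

104 nm

For Z = 6 the level energies scale as Z², so the effective Rydberg energy is 13.6 × 36 = 489.6 eV.
ΔE = 489.6 × (1/5² − 1/8²) = 489.6 × 0.02438 = 11.93 eV.
λ = hc/ΔE = 1240 / 11.93 = 104 nm.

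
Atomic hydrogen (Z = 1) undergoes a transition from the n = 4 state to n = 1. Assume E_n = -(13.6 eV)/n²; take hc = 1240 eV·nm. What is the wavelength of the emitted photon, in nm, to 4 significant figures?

ΔE = 13.60 × (1/1² − 1/4²) = 13.60 × 0.9375 = 12.75 eV.
λ = hc/ΔE = 1240 / 12.75 = 97.25 nm.

97.25 nm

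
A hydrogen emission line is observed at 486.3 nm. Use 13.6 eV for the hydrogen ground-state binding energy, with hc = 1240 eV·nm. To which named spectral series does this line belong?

Balmer

ΔE = 1240/486.3 = 2.550 eV.
This matches 13.6 × (1/2² − 1/4²), so n_f = 2: the Balmer series.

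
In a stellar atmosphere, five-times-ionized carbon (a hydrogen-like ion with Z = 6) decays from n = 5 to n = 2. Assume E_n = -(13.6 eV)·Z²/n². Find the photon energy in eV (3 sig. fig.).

103 eV

The Bohr energies scale as Z², so for Z = 6: E_n = −489.6/n² eV.
E_5 = −489.6/25 = −19.58 eV and E_2 = −489.6/4 = −122.4 eV.
The photon energy is |E_5 − E_2| = 103 eV.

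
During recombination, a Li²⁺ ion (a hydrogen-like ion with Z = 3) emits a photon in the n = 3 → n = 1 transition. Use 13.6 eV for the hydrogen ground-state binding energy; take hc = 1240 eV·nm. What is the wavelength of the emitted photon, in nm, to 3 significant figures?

11.4 nm

For Z = 3 the level energies scale as Z², so the effective Rydberg energy is 13.6 × 9 = 122.4 eV.
ΔE = 122.4 × (1/1² − 1/3²) = 122.4 × 0.8889 = 108.8 eV.
λ = hc/ΔE = 1240 / 108.8 = 11.4 nm.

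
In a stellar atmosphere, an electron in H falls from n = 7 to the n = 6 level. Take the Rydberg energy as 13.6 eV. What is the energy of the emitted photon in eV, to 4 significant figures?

0.1002 eV

E_7 = −13.60/49 = −0.2776 eV and E_6 = −13.60/36 = −0.3778 eV.
The photon energy is |E_7 − E_6| = 0.1002 eV.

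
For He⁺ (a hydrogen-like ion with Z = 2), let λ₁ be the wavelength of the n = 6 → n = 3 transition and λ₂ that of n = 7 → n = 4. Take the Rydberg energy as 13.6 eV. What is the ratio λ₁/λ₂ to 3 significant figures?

λ ∝ 1/ΔE ∝ 1/(1/n_f² − 1/n_i²), and the Z² and hc factors cancel in the ratio.
λ₁/λ₂ = (1/4² − 1/7²)/(1/3² − 1/6²) = 0.04209/0.08333 = 0.505.

0.505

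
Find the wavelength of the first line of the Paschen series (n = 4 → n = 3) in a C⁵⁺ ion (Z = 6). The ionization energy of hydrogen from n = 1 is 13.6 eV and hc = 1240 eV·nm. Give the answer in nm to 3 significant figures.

52.1 nm

The Paschen series terminates on n_f = 3; the first line has n_i = 3+1 = 4.
ΔE = 489.6 × (1/3² − 1/4²) = 23.80 eV.
λ = 1240 / 23.80 = 52.1 nm.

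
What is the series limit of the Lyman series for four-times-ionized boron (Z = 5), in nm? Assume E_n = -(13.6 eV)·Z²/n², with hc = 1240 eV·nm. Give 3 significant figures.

The Lyman series has lower level n_f = 1; the series limit corresponds to n_i → ∞.
ΔE_max = 13.6 × 25 / 1² = 340.0 eV.
λ_min = 1240 / 340.0 = 3.65 nm.

3.65 nm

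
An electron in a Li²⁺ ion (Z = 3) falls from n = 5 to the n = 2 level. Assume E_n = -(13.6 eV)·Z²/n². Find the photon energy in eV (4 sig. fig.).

25.70 eV

The Bohr energies scale as Z², so for Z = 3: E_n = −122.4/n² eV.
E_5 = −122.4/25 = −4.896 eV and E_2 = −122.4/4 = −30.60 eV.
The photon energy is |E_5 − E_2| = 25.70 eV.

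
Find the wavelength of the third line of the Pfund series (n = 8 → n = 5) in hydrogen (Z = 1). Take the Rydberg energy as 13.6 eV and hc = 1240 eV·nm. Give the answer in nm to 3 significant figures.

The Pfund series terminates on n_f = 5; the third line has n_i = 5+3 = 8.
ΔE = 13.60 × (1/5² − 1/8²) = 0.3315 eV.
λ = 1240 / 0.3315 = 3740 nm.

3740 nm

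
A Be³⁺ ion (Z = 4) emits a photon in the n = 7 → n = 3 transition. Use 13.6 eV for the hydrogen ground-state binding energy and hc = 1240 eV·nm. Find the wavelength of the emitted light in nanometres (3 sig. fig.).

For Z = 4 the level energies scale as Z², so the effective Rydberg energy is 13.6 × 16 = 217.6 eV.
ΔE = 217.6 × (1/3² − 1/7²) = 217.6 × 0.09070 = 19.74 eV.
λ = hc/ΔE = 1240 / 19.74 = 62.8 nm.

62.8 nm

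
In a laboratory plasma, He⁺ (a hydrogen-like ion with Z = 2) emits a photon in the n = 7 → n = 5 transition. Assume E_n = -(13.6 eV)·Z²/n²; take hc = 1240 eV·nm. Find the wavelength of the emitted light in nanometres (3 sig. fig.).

For Z = 2 the level energies scale as Z², so the effective Rydberg energy is 13.6 × 4 = 54.40 eV.
ΔE = 54.40 × (1/5² − 1/7²) = 54.40 × 0.01959 = 1.066 eV.
λ = hc/ΔE = 1240 / 1.066 = 1160 nm.

1160 nm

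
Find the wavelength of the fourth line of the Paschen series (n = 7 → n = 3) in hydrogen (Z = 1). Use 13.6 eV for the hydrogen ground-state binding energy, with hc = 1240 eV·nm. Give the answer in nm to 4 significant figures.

The Paschen series terminates on n_f = 3; the fourth line has n_i = 3+4 = 7.
ΔE = 13.60 × (1/3² − 1/7²) = 1.234 eV.
λ = 1240 / 1.234 = 1005 nm.

1005 nm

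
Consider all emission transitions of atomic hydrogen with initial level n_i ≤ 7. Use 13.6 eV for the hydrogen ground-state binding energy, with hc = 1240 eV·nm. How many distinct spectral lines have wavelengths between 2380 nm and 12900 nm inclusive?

Enumerate all n_i → n_f pairs with 1 ≤ n_f < n_i ≤ 7 and compute λ = 1240 / [13.6·1·(1/n_f² − 1/n_i²)].
Lines falling in [2380, 12900] nm: 6→4 (2626 nm), 5→4 (4052 nm), 7→5 (4654 nm), 6→5 (7460 nm), 7→6 (12370 nm).

5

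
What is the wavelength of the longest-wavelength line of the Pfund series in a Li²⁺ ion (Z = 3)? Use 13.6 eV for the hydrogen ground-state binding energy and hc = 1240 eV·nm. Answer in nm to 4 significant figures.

The Pfund series terminates on n_f = 5; the first line has n_i = 5+1 = 6.
ΔE = 122.4 × (1/5² − 1/6²) = 1.496 eV.
λ = 1240 / 1.496 = 828.9 nm.

828.9 nm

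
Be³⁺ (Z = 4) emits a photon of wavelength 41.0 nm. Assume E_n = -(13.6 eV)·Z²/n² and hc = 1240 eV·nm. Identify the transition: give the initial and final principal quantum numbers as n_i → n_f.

n_i = 3, n_f = 2

The photon energy is ΔE = hc/λ = 1240 / 41.0 = 30.24 eV.
With Z = 4, ΔE = 217.6 × (1/n_f² − 1/n_i²), so 1/n_f² − 1/n_i² = 0.1390.
Trying n_f = 2 gives 1/n_i² = 0.1110, i.e. n_i ≈ 3; this pair matches.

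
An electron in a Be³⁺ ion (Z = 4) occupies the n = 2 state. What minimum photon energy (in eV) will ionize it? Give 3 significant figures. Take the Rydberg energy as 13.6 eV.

E_n = −13.6 Z²/n² = −217.6/n² eV for Z = 4.
E_2 = −217.6/4 = −54.4 eV, so ionization (to E = 0) requires 54.4 eV.

54.4 eV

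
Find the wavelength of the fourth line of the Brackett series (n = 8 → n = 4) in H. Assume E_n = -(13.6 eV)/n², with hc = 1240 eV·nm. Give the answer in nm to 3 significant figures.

1950 nm

The Brackett series terminates on n_f = 4; the fourth line has n_i = 4+4 = 8.
ΔE = 13.60 × (1/4² − 1/8²) = 0.6375 eV.
λ = 1240 / 0.6375 = 1950 nm.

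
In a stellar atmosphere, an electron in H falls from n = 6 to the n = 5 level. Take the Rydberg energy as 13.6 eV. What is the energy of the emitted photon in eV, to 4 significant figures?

E_6 = −13.60/36 = −0.3778 eV and E_5 = −13.60/25 = −0.5440 eV.
The photon energy is |E_6 − E_5| = 0.1662 eV.

0.1662 eV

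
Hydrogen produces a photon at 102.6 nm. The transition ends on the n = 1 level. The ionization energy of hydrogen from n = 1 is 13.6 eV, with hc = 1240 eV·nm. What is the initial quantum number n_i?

The photon energy is ΔE = hc/λ = 1240 / 102.6 = 12.09 eV.
With Z = 1, ΔE = 13.60 × (1/n_f² − 1/n_i²), so 1/n_f² − 1/n_i² = 0.8887.
With n_f = 1: 1/n_i² = 1/1 − 0.8887 = 0.1113, so n_i ≈ 3.00.

n_i = 3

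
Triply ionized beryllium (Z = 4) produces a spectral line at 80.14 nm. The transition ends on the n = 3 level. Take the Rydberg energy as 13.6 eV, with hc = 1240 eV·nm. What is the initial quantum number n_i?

n_i = 5

The photon energy is ΔE = hc/λ = 1240 / 80.14 = 15.47 eV.
With Z = 4, ΔE = 217.6 × (1/n_f² − 1/n_i²), so 1/n_f² − 1/n_i² = 0.07111.
With n_f = 3: 1/n_i² = 1/9 − 0.07111 = 0.04000, so n_i ≈ 5.00.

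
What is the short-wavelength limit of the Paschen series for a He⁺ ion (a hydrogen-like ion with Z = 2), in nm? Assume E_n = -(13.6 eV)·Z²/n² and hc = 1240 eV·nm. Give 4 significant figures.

205.1 nm

The Paschen series has lower level n_f = 3; the series limit corresponds to n_i → ∞.
ΔE_max = 13.6 × 4 / 3² = 6.044 eV.
λ_min = 1240 / 6.044 = 205.1 nm.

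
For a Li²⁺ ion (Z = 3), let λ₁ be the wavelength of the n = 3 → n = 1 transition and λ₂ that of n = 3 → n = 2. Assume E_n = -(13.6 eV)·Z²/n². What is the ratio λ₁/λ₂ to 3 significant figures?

λ ∝ 1/ΔE ∝ 1/(1/n_f² − 1/n_i²), and the Z² and hc factors cancel in the ratio.
λ₁/λ₂ = (1/2² − 1/3²)/(1/1² − 1/3²) = 0.1389/0.8889 = 0.156.

0.156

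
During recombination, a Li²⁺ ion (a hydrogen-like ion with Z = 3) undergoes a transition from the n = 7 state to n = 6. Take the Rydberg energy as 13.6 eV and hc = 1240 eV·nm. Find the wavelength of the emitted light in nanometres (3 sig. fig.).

1370 nm

For Z = 3 the level energies scale as Z², so the effective Rydberg energy is 13.6 × 9 = 122.4 eV.
ΔE = 122.4 × (1/6² − 1/7²) = 122.4 × 0.007370 = 0.9020 eV.
λ = hc/ΔE = 1240 / 0.9020 = 1370 nm.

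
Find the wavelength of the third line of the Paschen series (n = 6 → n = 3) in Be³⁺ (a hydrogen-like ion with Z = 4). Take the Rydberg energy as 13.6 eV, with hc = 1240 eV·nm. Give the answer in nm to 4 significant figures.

68.38 nm

The Paschen series terminates on n_f = 3; the third line has n_i = 3+3 = 6.
ΔE = 217.6 × (1/3² − 1/6²) = 18.13 eV.
λ = 1240 / 18.13 = 68.38 nm.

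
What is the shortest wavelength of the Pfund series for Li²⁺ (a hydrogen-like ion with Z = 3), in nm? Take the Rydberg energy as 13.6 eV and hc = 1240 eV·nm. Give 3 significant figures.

253 nm

The Pfund series has lower level n_f = 5; the series limit corresponds to n_i → ∞.
ΔE_max = 13.6 × 9 / 5² = 4.896 eV.
λ_min = 1240 / 4.896 = 253 nm.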